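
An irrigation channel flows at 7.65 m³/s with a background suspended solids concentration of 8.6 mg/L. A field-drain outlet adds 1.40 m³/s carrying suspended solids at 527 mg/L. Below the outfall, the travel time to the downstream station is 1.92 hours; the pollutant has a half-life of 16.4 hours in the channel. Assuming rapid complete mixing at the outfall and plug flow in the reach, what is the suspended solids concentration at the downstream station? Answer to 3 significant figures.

81.9 mg/L

Flow-weighted average: C = (7.650·8.600 + 1.400·527.0) / 9.050 = 803.6/9.050 = 88.79 mg/L.
Half-life 16.4 h → k = ln 2 / 16.4 = 0.04227 h⁻¹ = 1.014 d⁻¹.
Decay over the reach: 88.79·exp(−kt) = 88.79·0.9221 = 81.87 mg/L.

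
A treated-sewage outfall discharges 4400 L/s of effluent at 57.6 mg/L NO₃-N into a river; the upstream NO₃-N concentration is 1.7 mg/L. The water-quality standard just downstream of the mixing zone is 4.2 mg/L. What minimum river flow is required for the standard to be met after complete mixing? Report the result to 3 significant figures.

94000 L/s

Set C_mix = 4.2: (Q·1.700 + 4400·57.60) / (Q + 4400) = 4.2
→ Q = 4400·(57.60 − 4.2)/(4.2 − 1.700) = 93980 L/s.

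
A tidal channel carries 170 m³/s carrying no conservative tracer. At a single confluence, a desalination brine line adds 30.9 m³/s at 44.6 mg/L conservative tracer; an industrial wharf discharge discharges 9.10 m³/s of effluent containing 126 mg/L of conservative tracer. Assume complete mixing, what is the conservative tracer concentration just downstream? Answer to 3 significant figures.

Flow-weighted average: C = (170.0·0 + 30.90·44.60 + 9.100·126.0) / 210.0 = 2525/210.0 = 12.02 mg/L.

12.0 mg/L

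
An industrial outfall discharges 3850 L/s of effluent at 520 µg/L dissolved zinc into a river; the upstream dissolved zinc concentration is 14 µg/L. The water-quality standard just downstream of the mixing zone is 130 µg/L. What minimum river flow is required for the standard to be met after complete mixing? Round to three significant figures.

Set C_mix = 130: (Q·14.00 + 3850·520.0) / (Q + 3850) = 130
→ Q = 3850·(520.0 − 130)/(130 − 14.00) = 12940 L/s.

12900 L/s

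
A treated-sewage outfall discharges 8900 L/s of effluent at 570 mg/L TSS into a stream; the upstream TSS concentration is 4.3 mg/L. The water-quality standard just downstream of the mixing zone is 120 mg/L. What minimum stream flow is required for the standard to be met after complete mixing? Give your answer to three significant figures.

34600 L/s

Set C_mix = 120: (Q·4.300 + 8900·570.0) / (Q + 8900) = 120
→ Q = 8900·(570.0 − 120)/(120 − 4.300) = 34620 L/s.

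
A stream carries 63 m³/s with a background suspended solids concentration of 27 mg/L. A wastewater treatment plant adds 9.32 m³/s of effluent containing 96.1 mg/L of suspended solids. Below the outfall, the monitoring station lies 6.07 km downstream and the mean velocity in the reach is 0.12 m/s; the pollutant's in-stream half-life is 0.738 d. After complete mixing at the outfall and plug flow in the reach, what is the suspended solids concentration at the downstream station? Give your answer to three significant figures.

20.7 mg/L

Conservation of mass: C = (63.00·27.00 + 9.320·96.10) / 72.32 = 2597/72.32 = 35.91 mg/L.
Travel time t = 6.07·1000 / 0.12 = 50580 s = 14.05 h.
Half-life 0.738 d → k = ln 2 / 0.738 = 0.9392 d⁻¹.
Applying C = C₀e^(−kt): 35.91 × 0.5770 = 20.72 mg/L.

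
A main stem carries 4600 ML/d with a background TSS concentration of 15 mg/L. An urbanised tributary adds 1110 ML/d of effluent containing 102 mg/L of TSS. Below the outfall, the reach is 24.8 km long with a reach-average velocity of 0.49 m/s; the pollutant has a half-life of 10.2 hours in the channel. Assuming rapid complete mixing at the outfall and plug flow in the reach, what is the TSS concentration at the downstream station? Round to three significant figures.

Flow-weighted average: C = (4600·15.00 + 1110·102.0) / 5710 = 182200/5710 = 31.91 mg/L.
Travel time t = 24.8·1000 / 0.49 = 50610 s = 14.06 h.
Half-life 10.2 h → k = ln 2 / 10.2 = 0.06796 h⁻¹ = 1.631 d⁻¹.
After decay, C = 31.91 × e^(−kt) = 31.91 × 0.3847 = 12.28 mg/L.

12.3 mg/L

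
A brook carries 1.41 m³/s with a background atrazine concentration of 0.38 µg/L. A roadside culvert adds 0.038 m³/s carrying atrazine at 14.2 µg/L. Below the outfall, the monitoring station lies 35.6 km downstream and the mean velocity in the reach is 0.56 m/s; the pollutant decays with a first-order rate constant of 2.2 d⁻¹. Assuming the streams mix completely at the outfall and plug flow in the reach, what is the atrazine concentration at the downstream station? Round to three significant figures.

0.147 µg/L

After mixing, C = (1.410·0.3800 + 0.03800·14.20) / 1.448 = 1.075/1.448 = 0.7427 µg/L.
Travel time t = 35.6·1000 / 0.56 = 63570 s = 17.66 h.
First-order decay: C = 0.7427·exp(−k·t) = 0.7427·0.1982 = 0.1472 µg/L.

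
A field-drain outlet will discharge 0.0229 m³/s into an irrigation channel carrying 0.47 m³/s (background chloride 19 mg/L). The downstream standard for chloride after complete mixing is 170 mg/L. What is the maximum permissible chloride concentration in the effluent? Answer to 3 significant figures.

At the limit, (Qr·Cr + Qe·Cₑ)/(Qr + Qe) = 170:
Cₑ = (0.4929·170 − 0.4700·19.00) / 0.02290 = 3269 mg/L.

3270 mg/L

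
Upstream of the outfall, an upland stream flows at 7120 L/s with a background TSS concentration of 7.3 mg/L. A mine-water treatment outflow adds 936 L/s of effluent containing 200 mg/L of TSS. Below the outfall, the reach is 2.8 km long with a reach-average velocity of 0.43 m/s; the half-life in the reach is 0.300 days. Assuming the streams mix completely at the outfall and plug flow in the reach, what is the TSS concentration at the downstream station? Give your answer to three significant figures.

24.9 mg/L

Conservation of mass: C = (7120·7.300 + 936.0·200.0) / 8056 = 239200/8056 = 29.69 mg/L.
Travel time t = 2.8·1000 / 0.43 = 6512 s = 1.809 h.
Half-life 0.300 d → k = ln 2 / 0.300 = 2.310 d⁻¹.
Applying C = C₀e^(−kt): 29.69 × 0.8402 = 24.94 mg/L.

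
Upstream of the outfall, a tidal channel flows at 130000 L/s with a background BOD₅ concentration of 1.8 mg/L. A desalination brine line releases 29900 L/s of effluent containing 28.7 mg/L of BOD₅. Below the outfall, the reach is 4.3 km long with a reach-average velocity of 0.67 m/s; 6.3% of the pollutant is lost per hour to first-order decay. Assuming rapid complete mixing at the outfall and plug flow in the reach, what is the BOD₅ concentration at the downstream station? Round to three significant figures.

After mixing, C = (130000·1.800 + 29900·28.70) / 159900 = 1092000/159900 = 6.830 mg/L.
Travel time t = 4.3·1000 / 0.67 = 6418 s = 1.783 h.
6.3%/h lost → k = −ln(1 − 0.063) = 0.06507 h⁻¹.
Decay over the reach: 6.830·exp(−kt) = 6.830·0.8905 = 6.082 mg/L.

6.08 mg/L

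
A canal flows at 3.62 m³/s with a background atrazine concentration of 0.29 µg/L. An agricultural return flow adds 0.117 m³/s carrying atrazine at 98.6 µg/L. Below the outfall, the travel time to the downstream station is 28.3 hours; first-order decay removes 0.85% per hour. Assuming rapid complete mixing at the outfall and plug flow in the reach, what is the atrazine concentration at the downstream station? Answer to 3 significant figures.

Mixed concentration C = ΣQC/ΣQ = (3.620·0.2900 + 0.1170·98.60) / 3.737 = 12.59/3.737 = 3.368 µg/L.
0.85%/h lost → k = −ln(1 − 0.0085) = 0.008536 h⁻¹.
After decay, C = 3.368 × e^(−kt) = 3.368 × 0.7854 = 2.645 µg/L.

2.65 µg/L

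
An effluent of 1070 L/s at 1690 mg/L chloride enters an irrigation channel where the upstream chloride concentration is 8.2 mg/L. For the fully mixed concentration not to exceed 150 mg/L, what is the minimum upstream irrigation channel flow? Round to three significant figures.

Set C_mix = 150: (Q·8.200 + 1070·1690) / (Q + 1070) = 150
→ Q = 1070·(1690 − 150)/(150 − 8.200) = 11620 L/s.

11600 L/s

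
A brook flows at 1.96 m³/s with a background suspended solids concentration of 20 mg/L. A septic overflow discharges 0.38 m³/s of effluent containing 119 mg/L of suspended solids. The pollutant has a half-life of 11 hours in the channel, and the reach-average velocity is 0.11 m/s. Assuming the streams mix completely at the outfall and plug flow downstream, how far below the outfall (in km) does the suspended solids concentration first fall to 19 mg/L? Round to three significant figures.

After mixing, C = (1.960·20.00 + 0.3800·119.0) / 2.340 = 84.42/2.340 = 36.08 mg/L.
Half-life 11 h → k = ln 2 / 11 = 0.06301 h⁻¹ = 1.512 d⁻¹.
Set 36.08·exp(−k·t) = 19 → t = ln(36.08/19)/k = 36630 s = 10.18 h.
Distance = v·t = 0.11·36630 = 4030 m = 4.030 km.

4.03 km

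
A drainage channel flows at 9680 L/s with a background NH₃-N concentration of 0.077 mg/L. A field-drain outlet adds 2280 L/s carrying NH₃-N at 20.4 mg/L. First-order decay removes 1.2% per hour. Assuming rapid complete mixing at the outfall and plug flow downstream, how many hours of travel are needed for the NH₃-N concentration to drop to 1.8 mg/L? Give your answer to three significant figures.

After mixing, C = (9680·0.07700 + 2280·20.40) / 11960 = 47260/11960 = 3.951 mg/L.
1.2%/h lost → k = −ln(1 − 0.012) = 0.01207 h⁻¹.
3.951·exp(−k·t) = 1.8 → t = ln(3.951/1.8)/k = 234500 s = 65.13 h.

65.1 h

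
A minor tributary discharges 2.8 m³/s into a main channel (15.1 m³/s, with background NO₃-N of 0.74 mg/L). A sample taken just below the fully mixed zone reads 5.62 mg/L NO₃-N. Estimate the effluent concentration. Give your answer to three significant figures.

Mass balance: 15.10·0.7400 + 2.800·Cₑ = 17.90·5.620
→ Cₑ = (17.90·5.620 − 15.10·0.7400) / 2.800 = 31.94 mg/L.

31.9 mg/L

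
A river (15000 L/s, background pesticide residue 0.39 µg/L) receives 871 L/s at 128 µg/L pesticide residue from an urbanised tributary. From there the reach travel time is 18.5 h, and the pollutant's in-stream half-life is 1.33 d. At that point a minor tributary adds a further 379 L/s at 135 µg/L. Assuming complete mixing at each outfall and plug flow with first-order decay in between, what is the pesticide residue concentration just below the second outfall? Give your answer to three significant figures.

Flow-weighted average: C = (15000·0.3900 + 871.0·128.0) / 15870 = 117300/15870 = 7.393 µg/L; combined flow 15870 L/s.
Half-life 1.33 d → k = ln 2 / 1.33 = 0.5212 d⁻¹.
Applying C = C₀e^(−kt): 7.393 × 0.6692 = 4.947 µg/L.
Second outfall: C = (15870·4.947 + 379.0·135.0)/16250 = 7.980 µg/L.

7.98 µg/L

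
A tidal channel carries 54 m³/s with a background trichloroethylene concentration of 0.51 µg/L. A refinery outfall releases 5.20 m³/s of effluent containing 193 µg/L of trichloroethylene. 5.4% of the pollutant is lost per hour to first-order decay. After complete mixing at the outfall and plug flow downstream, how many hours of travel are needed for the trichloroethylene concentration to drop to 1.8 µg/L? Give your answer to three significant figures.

40.9 h

After mixing, C = (54.00·0.5100 + 5.200·193.0) / 59.20 = 1031/59.20 = 17.42 µg/L.
5.4%/h lost → k = −ln(1 − 0.054) = 0.05551 h⁻¹.
17.42·exp(−k·t) = 1.8 → t = ln(17.42/1.8)/k = 147200 s = 40.89 h.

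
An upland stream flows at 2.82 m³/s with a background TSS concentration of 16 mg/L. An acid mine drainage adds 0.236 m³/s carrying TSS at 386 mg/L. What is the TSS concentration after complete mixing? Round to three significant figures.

After mixing, C = (2.820·16.00 + 0.2360·386.0) / 3.056 = 136.2/3.056 = 44.57 mg/L.

44.6 mg/L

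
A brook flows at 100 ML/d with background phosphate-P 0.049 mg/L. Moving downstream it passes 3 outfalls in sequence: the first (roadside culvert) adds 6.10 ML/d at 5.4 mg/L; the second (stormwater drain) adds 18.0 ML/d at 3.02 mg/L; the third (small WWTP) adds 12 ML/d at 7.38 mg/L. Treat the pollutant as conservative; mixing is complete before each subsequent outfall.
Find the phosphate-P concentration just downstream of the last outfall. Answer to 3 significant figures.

Below outfall 1: Q → 106.1 ML/d, C = (100.0·0.04900 + 6.100·5.400)/106.1 = 0.3566 mg/L.
Below outfall 2: Q → 124.1 ML/d, C = (106.1·0.3566 + 18.00·3.020)/124.1 = 0.7429 mg/L.
Below outfall 3: Q → 136.1 ML/d, C = (124.1·0.7429 + 12.00·7.380)/136.1 = 1.328 mg/L.

1.33 mg/L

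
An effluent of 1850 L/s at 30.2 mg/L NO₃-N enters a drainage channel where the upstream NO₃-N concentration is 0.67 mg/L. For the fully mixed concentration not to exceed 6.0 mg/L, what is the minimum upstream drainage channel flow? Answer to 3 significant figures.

Set C_mix = 6.0: (Q·0.6700 + 1850·30.20) / (Q + 1850) = 6.0
→ Q = 1850·(30.20 − 6.0)/(6.0 − 0.6700) = 8400 L/s.

8400 L/s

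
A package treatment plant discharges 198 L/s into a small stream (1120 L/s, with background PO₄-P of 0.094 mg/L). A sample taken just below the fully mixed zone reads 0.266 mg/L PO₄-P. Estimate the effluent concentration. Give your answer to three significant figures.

1.24 mg/L

Mass balance: 1120·0.09400 + 198.0·Cₑ = 1318·0.2660
→ Cₑ = (1318·0.2660 − 1120·0.09400) / 198.0 = 1.239 mg/L.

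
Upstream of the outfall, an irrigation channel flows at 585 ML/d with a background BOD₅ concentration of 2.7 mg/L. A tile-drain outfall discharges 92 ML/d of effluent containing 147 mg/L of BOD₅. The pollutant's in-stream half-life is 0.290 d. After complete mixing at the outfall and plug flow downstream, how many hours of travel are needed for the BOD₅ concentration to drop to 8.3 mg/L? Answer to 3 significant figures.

9.93 h

Flow-weighted average: C = (585.0·2.700 + 92.00·147.0) / 677.0 = 15100/677.0 = 22.31 mg/L.
Half-life 0.290 d → k = ln 2 / 0.290 = 2.390 d⁻¹.
22.31·exp(−k·t) = 8.3 → t = ln(22.31/8.3)/k = 35740 s = 9.928 h.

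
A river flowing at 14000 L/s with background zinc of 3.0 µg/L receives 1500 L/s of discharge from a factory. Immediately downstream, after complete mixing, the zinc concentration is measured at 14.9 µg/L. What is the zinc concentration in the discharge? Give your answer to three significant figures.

Mass balance: 14000·3.000 + 1500·Cₑ = 15500·14.90
→ Cₑ = (15500·14.90 − 14000·3.000) / 1500 = 126.0 µg/L.

126 µg/L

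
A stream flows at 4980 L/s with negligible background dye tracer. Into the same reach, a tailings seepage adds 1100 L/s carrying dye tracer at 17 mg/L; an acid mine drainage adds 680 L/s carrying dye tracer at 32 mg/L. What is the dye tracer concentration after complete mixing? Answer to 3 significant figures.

After mixing, C = (4980·0 + 1100·17.00 + 680.0·32.00) / 6760 = 40460/6760 = 5.985 mg/L.

5.99 mg/L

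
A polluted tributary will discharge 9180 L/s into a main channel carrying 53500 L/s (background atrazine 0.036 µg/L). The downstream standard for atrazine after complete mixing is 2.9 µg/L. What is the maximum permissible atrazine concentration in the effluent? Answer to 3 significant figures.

19.6 µg/L

At the limit, (Qr·Cr + Qe·Cₑ)/(Qr + Qe) = 2.9:
Cₑ = (62680·2.9 − 53500·0.03600) / 9180 = 19.59 µg/L.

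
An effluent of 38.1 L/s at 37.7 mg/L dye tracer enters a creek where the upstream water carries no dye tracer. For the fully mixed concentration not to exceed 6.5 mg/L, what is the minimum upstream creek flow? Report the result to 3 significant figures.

183 L/s

Set C_mix = 6.5: (Q·0 + 38.10·37.70) / (Q + 38.10) = 6.5
→ Q = 38.10·(37.70 − 6.5)/(6.5 − 0) = 182.9 L/s.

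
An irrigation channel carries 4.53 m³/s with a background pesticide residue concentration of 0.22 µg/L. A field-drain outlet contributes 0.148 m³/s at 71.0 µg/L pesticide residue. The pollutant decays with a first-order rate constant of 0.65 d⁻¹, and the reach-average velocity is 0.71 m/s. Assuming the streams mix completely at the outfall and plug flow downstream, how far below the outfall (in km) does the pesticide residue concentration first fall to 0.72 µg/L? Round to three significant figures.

116 km

Mixed concentration C = ΣQC/ΣQ = (4.530·0.2200 + 0.1480·71.00) / 4.678 = 11.50/4.678 = 2.459 µg/L.
Set 2.459·exp(−k·t) = 0.72 → t = ln(2.459/0.72)/k = 163300 s = 45.36 h.
Distance = v·t = 0.71·163300 = 115900 m = 115.9 km.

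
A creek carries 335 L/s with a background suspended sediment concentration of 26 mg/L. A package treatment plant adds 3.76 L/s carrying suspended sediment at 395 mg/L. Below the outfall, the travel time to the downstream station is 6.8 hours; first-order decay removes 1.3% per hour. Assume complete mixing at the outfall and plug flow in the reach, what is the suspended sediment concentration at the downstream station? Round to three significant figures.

Conservation of mass: C = (335.0·26.00 + 3.760·395.0) / 338.8 = 10200/338.8 = 30.10 mg/L.
1.3%/h lost → k = −ln(1 − 0.013) = 0.01309 h⁻¹.
Decay over the reach: 30.10·exp(−kt) = 30.10·0.9149 = 27.53 mg/L.

27.5 mg/L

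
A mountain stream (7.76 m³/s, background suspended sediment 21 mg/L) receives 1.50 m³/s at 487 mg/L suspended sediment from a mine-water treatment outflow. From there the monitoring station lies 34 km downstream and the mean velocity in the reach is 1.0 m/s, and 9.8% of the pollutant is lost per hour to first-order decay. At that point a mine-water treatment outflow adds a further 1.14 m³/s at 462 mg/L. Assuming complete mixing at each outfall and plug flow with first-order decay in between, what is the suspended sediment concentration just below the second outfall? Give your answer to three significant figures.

83.1 mg/L

Flow-weighted average: C = (7.760·21.00 + 1.500·487.0) / 9.260 = 893.5/9.260 = 96.49 mg/L; combined flow 9.260 m³/s.
Travel time t = 34·1000 / 1.0 = 34000 s = 9.444 h.
9.8%/h lost → k = −ln(1 − 0.098) = 0.1031 h⁻¹.
After decay, C = 96.49 × e^(−kt) = 96.49 × 0.3775 = 36.43 mg/L.
Second outfall: C = (9.260·36.43 + 1.140·462.0)/10.40 = 83.08 mg/L.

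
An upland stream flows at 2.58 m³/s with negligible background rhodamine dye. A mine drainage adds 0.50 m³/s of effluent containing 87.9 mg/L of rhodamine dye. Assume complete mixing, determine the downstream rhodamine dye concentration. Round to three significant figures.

14.3 mg/L

Mixed concentration C = ΣQC/ΣQ = (2.580·0 + 0.5000·87.90) / 3.080 = 43.95/3.080 = 14.27 mg/L.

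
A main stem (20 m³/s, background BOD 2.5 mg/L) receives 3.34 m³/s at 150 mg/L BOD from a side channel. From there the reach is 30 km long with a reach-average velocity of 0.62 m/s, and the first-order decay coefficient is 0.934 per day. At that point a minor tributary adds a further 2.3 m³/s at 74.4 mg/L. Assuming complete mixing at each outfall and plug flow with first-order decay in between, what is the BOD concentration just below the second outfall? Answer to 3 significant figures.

Flow-weighted average: C = (20.00·2.500 + 3.340·150.0) / 23.34 = 551.0/23.34 = 23.61 mg/L; combined flow 23.34 m³/s.
Travel time t = 30·1000 / 0.62 = 48390 s = 13.44 h.
Applying C = C₀e^(−kt): 23.61 × 0.5927 = 13.99 mg/L.
At the second outfall, C = (23.34·13.99 + 2.300·74.40) / (23.34 + 2.300) = 19.41 mg/L.

19.4 mg/L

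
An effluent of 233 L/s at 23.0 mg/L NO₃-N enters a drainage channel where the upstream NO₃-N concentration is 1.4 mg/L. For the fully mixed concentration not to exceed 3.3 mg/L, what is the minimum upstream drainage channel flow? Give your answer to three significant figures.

Set C_mix = 3.3: (Q·1.400 + 233.0·23.00) / (Q + 233.0) = 3.3
→ Q = 233.0·(23.00 − 3.3)/(3.3 − 1.400) = 2416 L/s.

2420 L/s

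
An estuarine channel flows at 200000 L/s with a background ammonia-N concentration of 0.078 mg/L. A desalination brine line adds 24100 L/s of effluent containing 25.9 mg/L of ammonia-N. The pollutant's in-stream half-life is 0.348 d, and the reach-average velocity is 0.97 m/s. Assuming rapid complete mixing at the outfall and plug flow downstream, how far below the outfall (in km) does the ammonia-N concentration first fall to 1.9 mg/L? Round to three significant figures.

17.1 km

Flow-weighted average: C = (200000·0.07800 + 24100·25.90) / 224100 = 639800/224100 = 2.855 mg/L.
Half-life 0.348 d → k = ln 2 / 0.348 = 1.992 d⁻¹.
Set 2.855·exp(−k·t) = 1.9 → t = ln(2.855/1.9)/k = 17660 s = 4.906 h.
Distance = v·t = 0.97·17660 = 17130 m = 17.13 km.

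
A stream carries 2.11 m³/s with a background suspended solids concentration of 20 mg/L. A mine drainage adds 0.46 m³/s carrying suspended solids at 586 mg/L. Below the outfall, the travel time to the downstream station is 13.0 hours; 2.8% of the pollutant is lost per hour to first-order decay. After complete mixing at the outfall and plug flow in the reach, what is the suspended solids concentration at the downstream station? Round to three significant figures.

83.9 mg/L

After mixing, C = (2.110·20.00 + 0.4600·586.0) / 2.570 = 311.8/2.570 = 121.3 mg/L.
2.8%/h lost → k = −ln(1 − 0.028) = 0.02840 h⁻¹.
First-order decay: C = 121.3·exp(−k·t) = 121.3·0.6913 = 83.86 mg/L.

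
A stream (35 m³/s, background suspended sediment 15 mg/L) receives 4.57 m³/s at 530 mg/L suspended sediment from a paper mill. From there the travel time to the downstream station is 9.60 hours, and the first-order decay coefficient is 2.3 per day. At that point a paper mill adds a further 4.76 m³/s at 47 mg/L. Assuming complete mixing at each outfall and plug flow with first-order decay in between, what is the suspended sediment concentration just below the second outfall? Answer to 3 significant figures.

Flow-weighted average: C = (35.00·15.00 + 4.570·530.0) / 39.57 = 2947/39.57 = 74.48 mg/L; combined flow 39.57 m³/s.
Decay over the reach: 74.48·exp(−kt) = 74.48·0.3985 = 29.68 mg/L.
Second outfall: C = (39.57·29.68 + 4.760·47.00)/44.33 = 31.54 mg/L.

31.5 mg/L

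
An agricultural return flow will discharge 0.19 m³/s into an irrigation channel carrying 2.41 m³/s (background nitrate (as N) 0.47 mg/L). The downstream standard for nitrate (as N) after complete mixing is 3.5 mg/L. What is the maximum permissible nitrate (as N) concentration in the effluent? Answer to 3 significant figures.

41.9 mg/L

At the limit, (Qr·Cr + Qe·Cₑ)/(Qr + Qe) = 3.5:
Cₑ = (2.600·3.5 − 2.410·0.4700) / 0.1900 = 41.93 mg/L.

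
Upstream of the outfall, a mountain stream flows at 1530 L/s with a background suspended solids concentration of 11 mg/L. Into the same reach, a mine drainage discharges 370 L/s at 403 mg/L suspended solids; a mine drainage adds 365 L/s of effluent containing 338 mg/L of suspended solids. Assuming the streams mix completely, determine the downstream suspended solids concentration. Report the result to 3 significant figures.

128 mg/L

After mixing, C = (1530·11.00 + 370.0·403.0 + 365.0·338.0) / 2265 = 289300/2265 = 127.7 mg/L.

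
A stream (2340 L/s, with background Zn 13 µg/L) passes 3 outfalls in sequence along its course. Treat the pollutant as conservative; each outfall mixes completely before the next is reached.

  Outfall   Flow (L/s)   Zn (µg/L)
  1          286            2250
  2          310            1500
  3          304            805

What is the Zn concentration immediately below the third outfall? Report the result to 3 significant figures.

427 µg/L

Outfall 1: combined Q = 2626 L/s; C = (2340·13.00 + 286.0·2250)/2626 = 256.6 µg/L.
Outfall 2: combined Q = 2936 L/s; C = (2626·256.6 + 310.0·1500)/2936 = 387.9 µg/L.
Outfall 3: combined Q = 3240 L/s; C = (2936·387.9 + 304.0·805.0)/3240 = 427.0 µg/L.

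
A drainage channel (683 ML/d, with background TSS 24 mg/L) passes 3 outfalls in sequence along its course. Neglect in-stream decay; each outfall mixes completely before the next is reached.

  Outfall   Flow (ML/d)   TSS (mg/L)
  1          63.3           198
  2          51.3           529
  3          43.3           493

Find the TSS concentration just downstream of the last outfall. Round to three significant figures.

92.1 mg/L

Below outfall 1: Q → 746.3 ML/d, C = (683.0·24.00 + 63.30·198.0)/746.3 = 38.76 mg/L.
Below outfall 2: Q → 797.6 ML/d, C = (746.3·38.76 + 51.30·529.0)/797.6 = 70.29 mg/L.
Below outfall 3: Q → 840.9 ML/d, C = (797.6·70.29 + 43.30·493.0)/840.9 = 92.06 mg/L.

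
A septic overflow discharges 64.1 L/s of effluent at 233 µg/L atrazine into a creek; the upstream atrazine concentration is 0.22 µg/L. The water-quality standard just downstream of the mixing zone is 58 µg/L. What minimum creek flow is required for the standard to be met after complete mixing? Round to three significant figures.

Set C_mix = 58: (Q·0.2200 + 64.10·233.0) / (Q + 64.10) = 58
→ Q = 64.10·(233.0 − 58)/(58 − 0.2200) = 194.1 L/s.

194 L/s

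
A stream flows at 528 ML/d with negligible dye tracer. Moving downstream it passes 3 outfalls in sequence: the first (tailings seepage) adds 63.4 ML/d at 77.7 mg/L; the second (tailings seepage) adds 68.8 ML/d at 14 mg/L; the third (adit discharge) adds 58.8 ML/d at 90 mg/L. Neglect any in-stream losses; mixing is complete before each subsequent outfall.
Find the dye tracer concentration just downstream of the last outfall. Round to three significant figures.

Outfall 1: combined Q = 591.4 ML/d; C = (528.0·0 + 63.40·77.70)/591.4 = 8.330 mg/L.
Outfall 2: combined Q = 660.2 ML/d; C = (591.4·8.330 + 68.80·14.00)/660.2 = 8.921 mg/L.
Outfall 3: combined Q = 719.0 ML/d; C = (660.2·8.921 + 58.80·90.00)/719.0 = 15.55 mg/L.

15.6 mg/L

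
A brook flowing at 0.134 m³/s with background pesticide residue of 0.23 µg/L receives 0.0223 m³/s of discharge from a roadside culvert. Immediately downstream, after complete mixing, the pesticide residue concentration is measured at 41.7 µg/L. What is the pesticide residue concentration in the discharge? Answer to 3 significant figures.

Mass balance: 0.1340·0.2300 + 0.02230·Cₑ = 0.1563·41.70
→ Cₑ = (0.1563·41.70 − 0.1340·0.2300) / 0.02230 = 290.9 µg/L.

291 µg/L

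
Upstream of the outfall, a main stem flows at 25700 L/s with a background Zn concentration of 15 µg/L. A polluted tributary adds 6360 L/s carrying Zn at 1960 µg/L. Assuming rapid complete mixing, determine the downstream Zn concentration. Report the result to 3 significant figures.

Mixed concentration C = ΣQC/ΣQ = (25700·15.00 + 6360·1960) / 32060 = 12850000/32060 = 400.8 µg/L.

401 µg/L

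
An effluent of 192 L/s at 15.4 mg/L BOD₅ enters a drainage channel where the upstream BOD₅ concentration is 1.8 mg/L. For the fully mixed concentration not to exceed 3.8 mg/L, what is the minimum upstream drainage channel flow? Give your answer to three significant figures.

1110 L/s

Set C_mix = 3.8: (Q·1.800 + 192.0·15.40) / (Q + 192.0) = 3.8
→ Q = 192.0·(15.40 − 3.8)/(3.8 − 1.800) = 1114 L/s.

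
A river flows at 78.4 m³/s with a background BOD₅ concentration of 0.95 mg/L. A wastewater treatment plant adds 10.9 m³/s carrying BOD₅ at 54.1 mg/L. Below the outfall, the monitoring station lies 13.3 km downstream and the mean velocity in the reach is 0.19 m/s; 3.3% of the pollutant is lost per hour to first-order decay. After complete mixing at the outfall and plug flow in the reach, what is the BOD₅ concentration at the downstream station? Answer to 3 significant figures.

Conservation of mass: C = (78.40·0.9500 + 10.90·54.10) / 89.30 = 664.2/89.30 = 7.438 mg/L.
Travel time t = 13.3·1000 / 0.19 = 70000 s = 19.44 h.
3.3%/h lost → k = −ln(1 − 0.033) = 0.03356 h⁻¹.
First-order decay: C = 7.438·exp(−k·t) = 7.438·0.5207 = 3.873 mg/L.

3.87 mg/L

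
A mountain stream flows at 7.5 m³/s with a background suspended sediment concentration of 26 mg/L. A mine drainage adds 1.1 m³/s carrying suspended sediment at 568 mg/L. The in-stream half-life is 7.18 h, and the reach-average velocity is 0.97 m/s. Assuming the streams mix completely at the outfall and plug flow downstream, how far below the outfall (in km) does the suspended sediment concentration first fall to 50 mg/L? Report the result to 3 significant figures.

23.3 km

Flow-weighted average: C = (7.500·26.00 + 1.100·568.0) / 8.600 = 819.8/8.600 = 95.33 mg/L.
Half-life 7.18 h → k = ln 2 / 7.18 = 0.09654 h⁻¹ = 2.317 d⁻¹.
Set 95.33·exp(−k·t) = 50 → t = ln(95.33/50)/k = 24060 s = 6.684 h.
Distance = v·t = 0.97·24060 = 23340 m = 23.34 km.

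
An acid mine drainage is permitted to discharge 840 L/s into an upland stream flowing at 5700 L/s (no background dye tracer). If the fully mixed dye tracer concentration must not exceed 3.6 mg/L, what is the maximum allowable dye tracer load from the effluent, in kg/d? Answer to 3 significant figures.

Mass balance at the limit: 5700·0 + 840.0·Cₑ = 6540·3.6 → Cₑ = 28.03 mg/L.
840.0 L/s = 0.8400 m³/s. Load = 0.8400 m³/s × 28.03 g/m³ × 86 400 s/d = 2034 kg/d.

2030 kg/d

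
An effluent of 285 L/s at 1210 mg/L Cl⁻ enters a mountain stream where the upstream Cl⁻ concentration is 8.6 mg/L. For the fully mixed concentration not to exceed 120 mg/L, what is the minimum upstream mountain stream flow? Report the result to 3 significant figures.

Set C_mix = 120: (Q·8.600 + 285.0·1210) / (Q + 285.0) = 120
→ Q = 285.0·(1210 − 120)/(120 − 8.600) = 2789 L/s.

2790 L/s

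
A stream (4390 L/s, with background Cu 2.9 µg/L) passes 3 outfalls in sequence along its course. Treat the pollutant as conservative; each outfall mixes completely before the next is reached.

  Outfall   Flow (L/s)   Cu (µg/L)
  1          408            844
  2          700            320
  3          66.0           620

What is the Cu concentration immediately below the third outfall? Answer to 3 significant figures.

112 µg/L

Outfall 1: combined Q = 4798 L/s; C = (4390·2.900 + 408.0·844.0)/4798 = 74.42 µg/L.
Outfall 2: combined Q = 5498 L/s; C = (4798·74.42 + 700.0·320.0)/5498 = 105.7 µg/L.
Outfall 3: combined Q = 5564 L/s; C = (5498·105.7 + 66.00·620.0)/5564 = 111.8 µg/L.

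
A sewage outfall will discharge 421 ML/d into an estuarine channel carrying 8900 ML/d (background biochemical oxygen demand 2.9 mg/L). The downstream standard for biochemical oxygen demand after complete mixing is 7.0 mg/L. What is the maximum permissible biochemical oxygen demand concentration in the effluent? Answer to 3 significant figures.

At the limit, (Qr·Cr + Qe·Cₑ)/(Qr + Qe) = 7.0:
Cₑ = (9321·7.0 − 8900·2.900) / 421.0 = 93.67 mg/L.

93.7 mg/L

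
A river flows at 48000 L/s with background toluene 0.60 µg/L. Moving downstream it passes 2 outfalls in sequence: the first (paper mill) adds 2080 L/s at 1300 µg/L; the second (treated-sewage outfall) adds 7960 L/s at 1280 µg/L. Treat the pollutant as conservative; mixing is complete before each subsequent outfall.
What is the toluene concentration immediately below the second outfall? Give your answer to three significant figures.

After outfall 1: Q = 48000 + 2080 = 50080 L/s; C = (48000·0.6000 + 2080·1300)/50080 = 54.57 µg/L.
After outfall 2: Q = 50080 + 7960 = 58040 L/s; C = (50080·54.57 + 7960·1280)/58040 = 222.6 µg/L.

223 µg/L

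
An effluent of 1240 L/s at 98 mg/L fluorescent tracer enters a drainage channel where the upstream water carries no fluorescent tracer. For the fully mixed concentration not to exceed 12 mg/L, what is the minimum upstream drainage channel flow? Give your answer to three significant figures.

Set C_mix = 12: (Q·0 + 1240·98.00) / (Q + 1240) = 12
→ Q = 1240·(98.00 − 12)/(12 − 0) = 8887 L/s.

8890 L/s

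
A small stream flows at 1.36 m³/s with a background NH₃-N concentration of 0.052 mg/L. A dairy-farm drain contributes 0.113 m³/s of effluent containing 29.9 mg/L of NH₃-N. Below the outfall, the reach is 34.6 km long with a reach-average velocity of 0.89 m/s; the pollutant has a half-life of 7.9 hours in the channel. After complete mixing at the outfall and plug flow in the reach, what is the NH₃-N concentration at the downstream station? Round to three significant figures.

After mixing, C = (1.360·0.05200 + 0.1130·29.90) / 1.473 = 3.449/1.473 = 2.342 mg/L.
Travel time t = 34.6·1000 / 0.89 = 38880 s = 10.80 h.
Half-life 7.9 h → k = ln 2 / 7.9 = 0.08774 h⁻¹ = 2.106 d⁻¹.
Decay over the reach: 2.342·exp(−kt) = 2.342·0.3877 = 0.9079 mg/L.

0.908 mg/L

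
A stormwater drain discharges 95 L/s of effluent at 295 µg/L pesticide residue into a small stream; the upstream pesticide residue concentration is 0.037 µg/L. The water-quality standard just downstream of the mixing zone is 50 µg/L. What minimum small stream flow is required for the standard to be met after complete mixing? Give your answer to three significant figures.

466 L/s

Set C_mix = 50: (Q·0.03700 + 95.00·295.0) / (Q + 95.00) = 50
→ Q = 95.00·(295.0 − 50)/(50 − 0.03700) = 465.8 L/s.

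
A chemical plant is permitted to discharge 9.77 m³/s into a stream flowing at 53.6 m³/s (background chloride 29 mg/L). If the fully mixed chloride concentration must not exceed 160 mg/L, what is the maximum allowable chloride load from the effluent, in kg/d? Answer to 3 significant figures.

Mass balance at the limit: 53.60·29.00 + 9.770·Cₑ = 63.37·160 → Cₑ = 878.7 mg/L.
Load = 9.770 m³/s × 878.7 g/m³ × 86 400 s/d = 741700 kg/d.

742000 kg/d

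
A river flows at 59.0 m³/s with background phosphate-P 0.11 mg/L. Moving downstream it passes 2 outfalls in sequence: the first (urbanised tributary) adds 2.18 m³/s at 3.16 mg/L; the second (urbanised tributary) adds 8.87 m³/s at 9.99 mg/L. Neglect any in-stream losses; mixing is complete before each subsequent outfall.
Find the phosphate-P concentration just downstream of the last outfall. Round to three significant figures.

Outfall 1: combined Q = 61.18 m³/s; C = (59.00·0.1100 + 2.180·3.160)/61.18 = 0.2187 mg/L.
Outfall 2: combined Q = 70.05 m³/s; C = (61.18·0.2187 + 8.870·9.990)/70.05 = 1.456 mg/L.

1.46 mg/L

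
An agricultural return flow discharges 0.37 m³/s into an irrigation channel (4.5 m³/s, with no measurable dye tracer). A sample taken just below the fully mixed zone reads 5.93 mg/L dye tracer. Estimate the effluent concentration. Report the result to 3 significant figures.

78.1 mg/L

Mass balance: 4.500·0 + 0.3700·Cₑ = 4.870·5.930
→ Cₑ = (4.870·5.930 − 4.500·0) / 0.3700 = 78.05 mg/L.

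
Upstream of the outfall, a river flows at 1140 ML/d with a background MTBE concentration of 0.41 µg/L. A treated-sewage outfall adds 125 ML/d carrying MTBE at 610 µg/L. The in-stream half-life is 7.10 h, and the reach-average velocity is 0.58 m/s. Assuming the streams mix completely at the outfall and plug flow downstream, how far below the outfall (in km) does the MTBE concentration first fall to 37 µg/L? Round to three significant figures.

Flow-weighted average: C = (1140·0.4100 + 125.0·610.0) / 1265 = 76720/1265 = 60.65 µg/L.
Half-life 7.10 h → k = ln 2 / 7.10 = 0.09763 h⁻¹ = 2.343 d⁻¹.
Set 60.65·exp(−k·t) = 37 → t = ln(60.65/37)/k = 18220 s = 5.062 h.
Distance = v·t = 0.58·18220 = 10570 m = 10.57 km.

10.6 km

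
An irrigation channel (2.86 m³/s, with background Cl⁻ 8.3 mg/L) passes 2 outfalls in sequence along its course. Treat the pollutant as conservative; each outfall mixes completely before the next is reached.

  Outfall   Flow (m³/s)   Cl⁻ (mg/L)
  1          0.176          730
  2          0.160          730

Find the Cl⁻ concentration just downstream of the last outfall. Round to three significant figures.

Below outfall 1: Q → 3.036 m³/s, C = (2.860·8.300 + 0.1760·730.0)/3.036 = 50.14 mg/L.
Below outfall 2: Q → 3.196 m³/s, C = (3.036·50.14 + 0.1600·730.0)/3.196 = 84.17 mg/L.

84.2 mg/L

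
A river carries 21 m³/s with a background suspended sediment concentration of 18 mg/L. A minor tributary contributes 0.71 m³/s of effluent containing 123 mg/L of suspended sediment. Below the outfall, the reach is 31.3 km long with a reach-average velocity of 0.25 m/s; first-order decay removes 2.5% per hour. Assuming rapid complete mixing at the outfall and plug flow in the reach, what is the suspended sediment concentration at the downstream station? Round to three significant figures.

8.89 mg/L

Mass balance: C = (21.00·18.00 + 0.7100·123.0) / 21.71 = 465.3/21.71 = 21.43 mg/L.
Travel time t = 31.3·1000 / 0.25 = 125200 s = 34.78 h.
2.5%/h lost → k = −ln(1 − 0.025) = 0.02532 h⁻¹.
Decay over the reach: 21.43·exp(−kt) = 21.43·0.4146 = 8.886 mg/L.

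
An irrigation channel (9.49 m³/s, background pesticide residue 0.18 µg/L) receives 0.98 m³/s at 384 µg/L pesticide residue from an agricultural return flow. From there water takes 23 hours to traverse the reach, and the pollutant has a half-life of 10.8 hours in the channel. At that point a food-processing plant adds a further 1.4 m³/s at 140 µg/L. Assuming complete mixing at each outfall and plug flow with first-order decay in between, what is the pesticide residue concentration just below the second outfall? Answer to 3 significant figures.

23.8 µg/L

Mass balance: C = (9.490·0.1800 + 0.9800·384.0) / 10.47 = 378.0/10.47 = 36.11 µg/L; combined flow 10.47 m³/s.
Half-life 10.8 h → k = ln 2 / 10.8 = 0.06418 h⁻¹ = 1.540 d⁻¹.
Applying C = C₀e^(−kt): 36.11 × 0.2285 = 8.251 µg/L.
Second outfall: C = (10.47·8.251 + 1.400·140.0)/11.87 = 23.79 µg/L.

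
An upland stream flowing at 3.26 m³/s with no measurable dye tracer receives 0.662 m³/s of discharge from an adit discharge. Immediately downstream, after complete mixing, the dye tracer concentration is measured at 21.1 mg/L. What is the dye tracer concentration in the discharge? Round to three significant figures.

125 mg/L

Mass balance: 3.260·0 + 0.6620·Cₑ = 3.922·21.10
→ Cₑ = (3.922·21.10 − 3.260·0) / 0.6620 = 125.0 mg/L.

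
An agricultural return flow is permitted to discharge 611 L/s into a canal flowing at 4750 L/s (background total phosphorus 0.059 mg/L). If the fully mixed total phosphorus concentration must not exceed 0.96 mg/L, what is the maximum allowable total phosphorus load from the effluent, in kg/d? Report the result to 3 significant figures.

Mass balance at the limit: 4750·0.05900 + 611.0·Cₑ = 5361·0.96 → Cₑ = 7.965 mg/L.
611.0 L/s = 0.6110 m³/s. Load = 0.6110 m³/s × 7.965 g/m³ × 86 400 s/d = 420.4 kg/d.

420 kg/d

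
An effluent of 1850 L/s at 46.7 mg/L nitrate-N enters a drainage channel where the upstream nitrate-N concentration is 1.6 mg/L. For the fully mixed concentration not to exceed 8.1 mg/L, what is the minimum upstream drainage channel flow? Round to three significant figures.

11000 L/s

Set C_mix = 8.1: (Q·1.600 + 1850·46.70) / (Q + 1850) = 8.1
→ Q = 1850·(46.70 − 8.1)/(8.1 − 1.600) = 10990 L/s.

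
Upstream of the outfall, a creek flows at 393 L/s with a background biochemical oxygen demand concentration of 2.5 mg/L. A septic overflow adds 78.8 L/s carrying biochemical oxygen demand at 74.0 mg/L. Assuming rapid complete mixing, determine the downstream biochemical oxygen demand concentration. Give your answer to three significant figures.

Flow-weighted average: C = (393.0·2.500 + 78.80·74.00) / 471.8 = 6814/471.8 = 14.44 mg/L.

14.4 mg/L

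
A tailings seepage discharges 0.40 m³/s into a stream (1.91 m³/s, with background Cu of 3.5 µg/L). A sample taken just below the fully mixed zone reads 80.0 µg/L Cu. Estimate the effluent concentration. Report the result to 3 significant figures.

Mass balance: 1.910·3.500 + 0.4000·Cₑ = 2.310·80.00
→ Cₑ = (2.310·80.00 − 1.910·3.500) / 0.4000 = 445.3 µg/L.

445 µg/L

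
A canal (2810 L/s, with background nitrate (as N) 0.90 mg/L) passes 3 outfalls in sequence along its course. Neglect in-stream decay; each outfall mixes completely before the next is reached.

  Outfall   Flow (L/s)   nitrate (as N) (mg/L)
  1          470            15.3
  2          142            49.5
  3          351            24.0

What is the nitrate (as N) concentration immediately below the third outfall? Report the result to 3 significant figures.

Below outfall 1: Q → 3280 L/s, C = (2810·0.9000 + 470.0·15.30)/3280 = 2.963 mg/L.
Below outfall 2: Q → 3422 L/s, C = (3280·2.963 + 142.0·49.50)/3422 = 4.895 mg/L.
Below outfall 3: Q → 3773 L/s, C = (3422·4.895 + 351.0·24.00)/3773 = 6.672 mg/L.

6.67 mg/L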